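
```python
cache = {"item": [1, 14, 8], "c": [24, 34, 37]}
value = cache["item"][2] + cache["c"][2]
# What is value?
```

Trace:
`cache = {"item": [1, 14, 8], "c": [24, 34, 37]}` → cache = {'item': [1, 14, 8], 'c': [24, 34, 37]}
`value = cache["item"][2] + cache["c"][2]` → value = 45
So value = 45

Answer: 45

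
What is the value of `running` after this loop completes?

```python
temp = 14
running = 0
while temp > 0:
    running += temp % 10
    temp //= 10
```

Sum digits of 14
`running` takes the values: 0 → 4 → 5

Answer: 5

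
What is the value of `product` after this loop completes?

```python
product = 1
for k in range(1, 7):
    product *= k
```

6! = 720
`product` takes the values: 1 → 2 → 6 → 24 → 120 → 720

Answer: 720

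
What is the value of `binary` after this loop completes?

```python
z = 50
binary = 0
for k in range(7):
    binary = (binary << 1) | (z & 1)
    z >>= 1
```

Reverse lowest 7 bits of 50
`binary` takes the values: 0 → 1 → 2 → 4 → 9 → 19 → 38

Answer: 38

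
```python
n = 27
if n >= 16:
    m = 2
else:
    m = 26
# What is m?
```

Trace:
`n = 27` → n = 27
`if n >= 16: ...` → n >= 16 is True → m = 2
So m = 2

Answer: 2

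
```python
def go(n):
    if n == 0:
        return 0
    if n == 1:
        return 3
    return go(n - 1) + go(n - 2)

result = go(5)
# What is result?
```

Build up from base cases: go(0)=0, go(1)=3, go(2)=3, go(3)=6, go(4)=9, go(5)=15

Answer: 15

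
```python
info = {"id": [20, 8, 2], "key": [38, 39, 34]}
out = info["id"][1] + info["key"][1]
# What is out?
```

Trace:
`info = {"id": [20, 8, 2], "key": [38, 39, 34]}` → info = {'id': [20, 8, 2], 'key': [38, 39, 34]}
`out = info["id"][1] + info["key"][1]` → out = 47
So out = 47

Answer: 47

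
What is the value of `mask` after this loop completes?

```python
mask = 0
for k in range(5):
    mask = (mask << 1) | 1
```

Build 5 consecutive 1-bits: 0b11111
`mask` takes the values: 0 → 1 → 3 → 7 → 15 → 31

Answer: 31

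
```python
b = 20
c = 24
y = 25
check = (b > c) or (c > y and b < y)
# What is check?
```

Trace:
`b = 20` → b = 20
`c = 24` → c = 24
`y = 25` → y = 25
`check = (b > c) or (c > y and b < y)` → check = False
So check = False

Answer: False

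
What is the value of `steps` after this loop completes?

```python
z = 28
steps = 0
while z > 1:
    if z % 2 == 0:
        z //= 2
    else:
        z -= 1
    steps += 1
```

Steps to reduce 28 to 1
`steps` takes the values: 0 → 1 → 2 → 3 → 4 → 5 → 6

Answer: 6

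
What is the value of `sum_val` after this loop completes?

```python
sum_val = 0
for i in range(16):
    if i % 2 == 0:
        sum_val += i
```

Sum of even numbers 0 to 15
`sum_val` takes the values: 0 → 2 → 6 → 12 → 20 → 30 → 42 → 56

Answer: 56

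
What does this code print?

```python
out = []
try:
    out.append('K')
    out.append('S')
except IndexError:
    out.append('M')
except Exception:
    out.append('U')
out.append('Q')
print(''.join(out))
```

Execution trace: 'K' (try body) → 'S' (try body, no exception) → 'Q' (after the try/except). Output: KSQ

Answer: KSQ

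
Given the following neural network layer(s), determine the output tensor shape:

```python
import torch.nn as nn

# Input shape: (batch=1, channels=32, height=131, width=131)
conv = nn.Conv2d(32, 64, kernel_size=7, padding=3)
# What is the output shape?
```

Input: (1, 32, 131, 131) -> Output: (1, 64, 131, 131)

Answer: (1, 64, 131, 131)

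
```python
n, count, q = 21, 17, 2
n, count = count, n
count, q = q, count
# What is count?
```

Trace:
`n, count, q = 21, 17, 2` → n = 21; count = 17; q = 2
`n, count = count, n` → n = 17; count = 21
`count, q = q, count` → count = 2; q = 21
So count = 2

Answer: 2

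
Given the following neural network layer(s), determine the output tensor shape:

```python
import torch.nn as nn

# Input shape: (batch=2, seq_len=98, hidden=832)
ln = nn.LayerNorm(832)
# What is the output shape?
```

Input: (2, 98, 832) -> Output: (2, 98, 832)

Answer: (2, 98, 832)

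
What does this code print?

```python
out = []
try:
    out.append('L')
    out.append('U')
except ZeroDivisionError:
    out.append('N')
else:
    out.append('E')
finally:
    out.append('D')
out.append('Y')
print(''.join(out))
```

Execution trace: 'L' (try body) → 'U' (try body, no exception) → 'E' (else) → 'D' (finally) → 'Y' (after the try/except). Output: LUEDY

Answer: LUEDY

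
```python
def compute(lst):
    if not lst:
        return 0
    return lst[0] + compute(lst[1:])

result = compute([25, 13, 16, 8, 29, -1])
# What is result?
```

25 + 13 + 16 + 8 + 29 + (-1) + 0 = 90

Answer: 90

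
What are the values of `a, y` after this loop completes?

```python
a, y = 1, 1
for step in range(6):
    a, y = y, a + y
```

Fibonacci: after 6 iterations
`a, y` takes the values: (1, 1) → (1, 2) → (2, 3) → (3, 5) → (5, 8) → (8, 13) → (13, 21)

Answer: 13, 21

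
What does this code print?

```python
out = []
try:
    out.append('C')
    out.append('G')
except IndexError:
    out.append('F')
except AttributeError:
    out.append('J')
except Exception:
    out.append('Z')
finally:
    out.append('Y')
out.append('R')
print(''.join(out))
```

Execution trace: 'C' (try body) → 'G' (try body, no exception) → 'Y' (finally) → 'R' (after the try/except). Output: CGYR

Answer: CGYR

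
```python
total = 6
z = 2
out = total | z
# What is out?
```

Trace:
`total = 6` → total = 6
`z = 2` → z = 2
`out = total | z` → out = 6
So out = 6

Answer: 6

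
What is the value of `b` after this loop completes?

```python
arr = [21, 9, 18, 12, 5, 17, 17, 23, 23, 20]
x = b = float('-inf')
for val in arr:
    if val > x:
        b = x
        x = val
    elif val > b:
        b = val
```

Second largest (with repeats) in [21, 9, 18, 12, 5, 17, 17, 23, 23, 20]
`b` takes the values: -inf → 9 → 18 → 21 → 23

Answer: 23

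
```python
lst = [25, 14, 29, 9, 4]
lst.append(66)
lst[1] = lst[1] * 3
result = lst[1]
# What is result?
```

Trace:
`lst = [25, 14, 29, 9, 4]` → lst = [25, 14, 29, 9, 4]
`lst.append(66)` → lst = [25, 14, 29, 9, 4, 66]
`lst[1] = lst[1] * 3` → lst = [25, 42, 29, 9, 4, 66]
`result = lst[1]` → result = 42
So result = 42

Answer: 42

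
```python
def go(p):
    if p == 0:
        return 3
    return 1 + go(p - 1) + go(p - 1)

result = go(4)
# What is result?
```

go(p) = 1 + 2·go(p-1), go(0)=3. Closed form: (3+1)·2^4 - 1 = 63.

Answer: 63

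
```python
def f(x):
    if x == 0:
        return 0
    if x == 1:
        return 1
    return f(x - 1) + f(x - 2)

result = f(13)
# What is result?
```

Build up from base cases: f(0)=0, f(1)=1, f(2)=1, f(3)=2, f(4)=3, f(5)=5, f(6)=8, ..., f(13)=233

Answer: 233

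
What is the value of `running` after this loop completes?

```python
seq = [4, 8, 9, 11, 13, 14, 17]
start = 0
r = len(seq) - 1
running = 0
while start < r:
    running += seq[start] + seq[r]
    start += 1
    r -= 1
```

Sum of pairs from ends
`running` takes the values: 0 → 21 → 43 → 65

Answer: 65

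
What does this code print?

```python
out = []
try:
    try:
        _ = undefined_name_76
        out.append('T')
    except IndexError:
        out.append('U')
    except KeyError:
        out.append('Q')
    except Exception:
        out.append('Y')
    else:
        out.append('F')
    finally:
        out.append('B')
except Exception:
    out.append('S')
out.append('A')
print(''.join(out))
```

Execution trace: 'Y' (inner except Exception) → 'B' (inner finally) → 'A' (after the try/except). Output: YBA

Answer: YBA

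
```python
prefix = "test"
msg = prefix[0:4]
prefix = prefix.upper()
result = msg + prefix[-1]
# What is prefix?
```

Trace:
`prefix = "test"` → prefix = 'test'
`msg = prefix[0:4]` → msg = 'test'
`prefix = prefix.upper()` → prefix = 'TEST'
`result = msg + prefix[-1]` → result = 'testT'
So prefix = 'TEST'

Answer: 'TEST'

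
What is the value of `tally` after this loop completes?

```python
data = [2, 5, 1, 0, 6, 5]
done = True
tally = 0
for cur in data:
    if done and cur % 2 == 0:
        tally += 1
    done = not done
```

Count even values at even positions
`tally` takes the values: 0 → 1 → 2

Answer: 2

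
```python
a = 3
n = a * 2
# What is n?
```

Trace:
`a = 3` → a = 3
`n = a * 2` → n = 6
So n = 6

Answer: 6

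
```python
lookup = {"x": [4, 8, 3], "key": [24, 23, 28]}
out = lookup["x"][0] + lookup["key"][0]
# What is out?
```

Trace:
`lookup = {"x": [4, 8, 3], "key": [24, 23, 28]}` → lookup = {'x': [4, 8, 3], 'key': [24, 23, 28]}
`out = lookup["x"][0] + lookup["key"][0]` → out = 28
So out = 28

Answer: 28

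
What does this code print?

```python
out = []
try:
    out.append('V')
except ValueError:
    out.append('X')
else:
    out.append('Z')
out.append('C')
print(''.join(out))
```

Execution trace: 'V' (try body, no exception) → 'Z' (else) → 'C' (after the try/except). Output: VZC

Answer: VZC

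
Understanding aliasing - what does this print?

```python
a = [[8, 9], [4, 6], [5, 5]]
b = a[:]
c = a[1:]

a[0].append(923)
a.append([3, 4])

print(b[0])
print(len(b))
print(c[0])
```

Key concept: slice with nested mutation.
Step by step:
`a = [[8, 9], [4, 6], [5, 5]]` → a = [[8, 9], [4, 6], [5, 5]]
`b = a[:]` → b = [[8, 9], [4, 6], [5, 5]]
`c = a[1:]` → c = [[4, 6], [5, 5]]
`a[0].append(923)` → a = [[8, 9, 923], [4, 6], [5, 5]]; b = [[8, 9, 923], [4, 6], [5, 5]]
`a.append([3, 4])` → a = [[8, 9, 923], [4, 6], [5, 5], [3, 4]]
`print(b[0])` → prints [8, 9, 923]
`print(len(b))` → prints 3
`print(c[0])` → prints [4, 6]

Answer:
[8, 9, 923]
3
[4, 6]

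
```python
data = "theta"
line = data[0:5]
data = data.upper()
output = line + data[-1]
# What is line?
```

Trace:
`data = "theta"` → data = 'theta'
`line = data[0:5]` → line = 'theta'
`data = data.upper()` → data = 'THETA'
`output = line + data[-1]` → output = 'thetaA'
So line = 'theta'

Answer: 'theta'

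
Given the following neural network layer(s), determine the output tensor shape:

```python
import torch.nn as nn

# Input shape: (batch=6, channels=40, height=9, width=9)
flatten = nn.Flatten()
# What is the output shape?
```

Input: (6, 40, 9, 9) -> Output: (6, 3240)

Answer: (6, 3240)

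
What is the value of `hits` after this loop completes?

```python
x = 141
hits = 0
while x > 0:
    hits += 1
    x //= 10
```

Count digits by repeated division by 10
`hits` takes the values: 0 → 1 → 2 → 3

Answer: 3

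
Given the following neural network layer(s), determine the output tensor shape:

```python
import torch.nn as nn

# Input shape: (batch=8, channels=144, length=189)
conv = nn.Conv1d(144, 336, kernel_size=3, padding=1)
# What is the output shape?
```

Input: (8, 144, 189) -> Output: (8, 336, 189)

Answer: (8, 336, 189)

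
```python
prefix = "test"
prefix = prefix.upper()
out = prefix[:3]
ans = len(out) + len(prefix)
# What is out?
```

Trace:
`prefix = "test"` → prefix = 'test'
`prefix = prefix.upper()` → prefix = 'TEST'
`out = prefix[:3]` → out = 'TES'
`ans = len(out) + len(prefix)` → ans = 7
So out = 'TES'

Answer: 'TES'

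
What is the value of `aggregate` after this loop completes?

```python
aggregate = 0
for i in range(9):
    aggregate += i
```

Sum of 0 to 8 = 36
`aggregate` takes the values: 0 → 1 → 3 → 6 → 10 → 15 → 21 → 28 → 36

Answer: 36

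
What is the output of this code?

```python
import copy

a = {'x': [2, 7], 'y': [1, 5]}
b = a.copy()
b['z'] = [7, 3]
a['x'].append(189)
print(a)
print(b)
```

Key concept: shallow copy of dict with mutable values.
Step by step:
`a = {'x': [2, 7], 'y': [1, 5]}` → a = {'x': [2, 7], 'y': [1, 5]}
`b = a.copy()` → b = {'x': [2, 7], 'y': [1, 5]}
`b['z'] = [7, 3]` → b = {'x': [2, 7], 'y': [1, 5], 'z': [7, 3]}
`a['x'].append(189)` → a = {'x': [2, 7, 189], 'y': [1, 5]}; b = {'x': [2, 7, 189], 'y': [1, 5], 'z': [7, 3]}
`print(a)` → prints {'x': [2, 7, 189], 'y': [1, 5]}
`print(b)` → prints {'x': [2, 7, 189], 'y': [1, 5], 'z': [7, 3]}

Answer:
{'x': [2, 7, 189], 'y': [1, 5]}
{'x': [2, 7, 189], 'y': [1, 5], 'z': [7, 3]}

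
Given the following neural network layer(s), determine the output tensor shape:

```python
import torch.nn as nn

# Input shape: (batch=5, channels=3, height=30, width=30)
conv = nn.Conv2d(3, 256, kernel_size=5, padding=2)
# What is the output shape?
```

Input: (5, 3, 30, 30) -> Output: (5, 256, 30, 30)

Answer: (5, 256, 30, 30)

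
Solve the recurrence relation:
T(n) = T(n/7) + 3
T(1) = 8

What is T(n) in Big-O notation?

Each step divides n by 7 and adds 3. After log_7(n) steps we reach T(1)=8. So T(n) = 3·log_7(n) + 8 = O(log n).

Answer: O(log n)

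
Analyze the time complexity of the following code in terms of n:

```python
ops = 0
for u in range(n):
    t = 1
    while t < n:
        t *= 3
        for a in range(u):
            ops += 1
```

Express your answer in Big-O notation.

Each loop level contributes: n × log n × n. Multiplying the contributions gives O(n^2 log n).

Answer: O(n^2 log n)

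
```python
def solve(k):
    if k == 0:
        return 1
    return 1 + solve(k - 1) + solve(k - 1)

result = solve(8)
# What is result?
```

solve(k) = 1 + 2·solve(k-1), solve(0)=1. Closed form: (1+1)·2^8 - 1 = 511.

Answer: 511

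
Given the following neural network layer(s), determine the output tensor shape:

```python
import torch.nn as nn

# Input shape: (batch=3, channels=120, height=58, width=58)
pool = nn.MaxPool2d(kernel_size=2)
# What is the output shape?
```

Input: (3, 120, 58, 58) -> Output: (3, 120, 29, 29)

Answer: (3, 120, 29, 29)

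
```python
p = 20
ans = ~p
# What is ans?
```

Trace:
`p = 20` → p = 20
`ans = ~p` → ans = -21
So ans = -21

Answer: -21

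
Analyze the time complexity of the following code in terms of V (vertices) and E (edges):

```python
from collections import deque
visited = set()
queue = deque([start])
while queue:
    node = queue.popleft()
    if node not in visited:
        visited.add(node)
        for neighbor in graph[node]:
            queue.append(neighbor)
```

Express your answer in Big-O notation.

This is Breadth-first search on a graph. Time complexity: O(V + E).

Answer: O(V + E)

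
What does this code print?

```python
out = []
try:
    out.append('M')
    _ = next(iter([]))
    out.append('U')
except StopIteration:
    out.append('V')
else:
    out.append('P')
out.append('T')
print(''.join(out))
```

Execution trace: 'M' (try body) → 'V' (except StopIteration) → 'T' (after the try/except). Output: MVT

Answer: MVT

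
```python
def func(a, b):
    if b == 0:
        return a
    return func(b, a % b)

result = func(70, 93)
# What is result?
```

func(70, 93) -> func(93, 70) -> func(70, 23) -> func(23, 1) -> func(1, 0) -> 1

Answer: 1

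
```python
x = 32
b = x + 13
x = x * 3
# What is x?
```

Trace:
`x = 32` → x = 32
`b = x + 13` → b = 45
`x = x * 3` → x = 96
So x = 96

Answer: 96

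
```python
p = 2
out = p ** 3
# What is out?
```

Trace:
`p = 2` → p = 2
`out = p ** 3` → out = 8
So out = 8

Answer: 8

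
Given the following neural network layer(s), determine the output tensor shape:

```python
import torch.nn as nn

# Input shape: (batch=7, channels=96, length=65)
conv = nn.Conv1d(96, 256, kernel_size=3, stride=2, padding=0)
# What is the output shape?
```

Input: (7, 96, 65) -> Output: (7, 256, 32)

Answer: (7, 256, 32)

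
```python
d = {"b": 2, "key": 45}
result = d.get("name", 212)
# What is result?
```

Trace:
`d = {"b": 2, "key": 45}` → d = {'b': 2, 'key': 45}
`result = d.get("name", 212)` → result = 212
So result = 212

Answer: 212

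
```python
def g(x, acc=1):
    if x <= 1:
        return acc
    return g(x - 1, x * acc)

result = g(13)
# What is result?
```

Accumulator trace (n, acc): (13, 1) -> (12, 13) -> (11, 156) -> (10, 1716) -> (9, 17160) -> (8, 154440) -> (7, 1235520) -> (6, 8648640) -> (5, 51891840) -> (4, 259459200) -> (3, 1037836800) -> (2, 3113510400) -> (1, 6227020800) -> return 6227020800

Answer: 6227020800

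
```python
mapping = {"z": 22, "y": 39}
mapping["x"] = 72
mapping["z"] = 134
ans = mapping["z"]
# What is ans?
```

Trace:
`mapping = {"z": 22, "y": 39}` → mapping = {'z': 22, 'y': 39}
`mapping["x"] = 72` → mapping = {'z': 22, 'y': 39, 'x': 72}
`mapping["z"] = 134` → mapping = {'z': 134, 'y': 39, 'x': 72}
`ans = mapping["z"]` → ans = 134
So ans = 134

Answer: 134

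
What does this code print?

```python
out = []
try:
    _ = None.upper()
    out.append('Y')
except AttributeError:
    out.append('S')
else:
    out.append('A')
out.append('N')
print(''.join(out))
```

Execution trace: 'S' (except AttributeError) → 'N' (after the try/except). Output: SN

Answer: SN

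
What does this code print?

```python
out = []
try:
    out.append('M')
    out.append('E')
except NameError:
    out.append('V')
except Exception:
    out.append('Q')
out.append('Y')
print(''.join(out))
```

Execution trace: 'M' (try body) → 'E' (try body, no exception) → 'Y' (after the try/except). Output: MEY

Answer: MEY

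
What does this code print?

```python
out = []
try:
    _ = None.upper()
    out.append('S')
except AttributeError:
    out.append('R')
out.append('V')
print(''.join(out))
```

Execution trace: 'R' (except AttributeError) → 'V' (after the try/except). Output: RV

Answer: RV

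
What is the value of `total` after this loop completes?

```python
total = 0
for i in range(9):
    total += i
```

Sum of 0 to 8 = 36
`total` takes the values: 0 → 1 → 3 → 6 → 10 → 15 → 21 → 28 → 36

Answer: 36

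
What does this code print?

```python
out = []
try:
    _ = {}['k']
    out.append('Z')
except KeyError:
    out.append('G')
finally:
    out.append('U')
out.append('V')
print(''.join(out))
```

Execution trace: 'G' (except KeyError) → 'U' (finally) → 'V' (after the try/except). Output: GUV

Answer: GUV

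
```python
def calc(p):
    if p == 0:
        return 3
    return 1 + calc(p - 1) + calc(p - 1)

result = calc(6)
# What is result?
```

calc(p) = 1 + 2·calc(p-1), calc(0)=3. Closed form: (3+1)·2^6 - 1 = 255.

Answer: 255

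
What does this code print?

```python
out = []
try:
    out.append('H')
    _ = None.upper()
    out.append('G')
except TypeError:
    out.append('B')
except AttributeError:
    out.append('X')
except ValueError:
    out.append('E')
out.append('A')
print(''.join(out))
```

Execution trace: 'H' (try body) → 'X' (except AttributeError) → 'A' (after the try/except). Output: HXA

Answer: HXA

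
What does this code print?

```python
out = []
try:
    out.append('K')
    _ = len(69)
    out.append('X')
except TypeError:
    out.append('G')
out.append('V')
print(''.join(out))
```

Execution trace: 'K' (try body) → 'G' (except TypeError) → 'V' (after the try/except). Output: KGV

Answer: KGV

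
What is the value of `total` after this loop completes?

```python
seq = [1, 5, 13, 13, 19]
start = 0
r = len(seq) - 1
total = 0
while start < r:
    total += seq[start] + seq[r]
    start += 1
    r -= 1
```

Sum of pairs from ends
`total` takes the values: 0 → 20 → 38

Answer: 38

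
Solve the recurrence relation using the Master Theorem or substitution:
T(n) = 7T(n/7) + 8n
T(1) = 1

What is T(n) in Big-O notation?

By Master Theorem: a=7, b=7, f(n)=8n. Since log_7(7) = 1 and f(n) = Θ(n^1), Case 2 applies. T(n) = O(n log n).

Answer: O(n log n)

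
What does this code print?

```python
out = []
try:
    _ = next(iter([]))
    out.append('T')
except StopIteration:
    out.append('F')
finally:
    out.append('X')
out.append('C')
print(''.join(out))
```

Execution trace: 'F' (except StopIteration) → 'X' (finally) → 'C' (after the try/except). Output: FXC

Answer: FXC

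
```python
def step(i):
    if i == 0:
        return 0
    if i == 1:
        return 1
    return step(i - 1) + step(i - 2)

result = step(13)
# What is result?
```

Build up from base cases: step(0)=0, step(1)=1, step(2)=1, step(3)=2, step(4)=3, step(5)=5, step(6)=8, ..., step(13)=233

Answer: 233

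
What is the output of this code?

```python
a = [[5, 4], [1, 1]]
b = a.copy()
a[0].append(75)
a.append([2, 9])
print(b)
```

Key concept: shallow copy with nested lists.
Step by step:
`a = [[5, 4], [1, 1]]` → a = [[5, 4], [1, 1]]
`b = a.copy()` → b = [[5, 4], [1, 1]]
`a[0].append(75)` → a = [[5, 4, 75], [1, 1]]; b = [[5, 4, 75], [1, 1]]
`a.append([2, 9])` → a = [[5, 4, 75], [1, 1], [2, 9]]
`print(b)` → prints [[5, 4, 75], [1, 1]]

Answer: [[5, 4, 75], [1, 1]]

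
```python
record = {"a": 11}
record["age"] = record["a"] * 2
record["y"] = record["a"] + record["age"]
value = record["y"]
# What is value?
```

Trace:
`record = {"a": 11}` → record = {'a': 11}
`record["age"] = record["a"] * 2` → record = {'a': 11, 'age': 22}
`record["y"] = record["a"] + record["age"]` → record = {'a': 11, 'age': 22, 'y': 33}
`value = record["y"]` → value = 33
So value = 33

Answer: 33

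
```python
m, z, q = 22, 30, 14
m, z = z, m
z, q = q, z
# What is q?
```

Trace:
`m, z, q = 22, 30, 14` → m = 22; z = 30; q = 14
`m, z = z, m` → m = 30; z = 22
`z, q = q, z` → z = 14; q = 22
So q = 22

Answer: 22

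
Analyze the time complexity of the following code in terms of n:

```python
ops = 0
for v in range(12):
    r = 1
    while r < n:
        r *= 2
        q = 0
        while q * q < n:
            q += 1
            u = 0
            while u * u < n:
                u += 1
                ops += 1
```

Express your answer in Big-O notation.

Each loop level contributes: 1 × log n × √n × √n. Multiplying the contributions gives O(n log n).

Answer: O(n log n)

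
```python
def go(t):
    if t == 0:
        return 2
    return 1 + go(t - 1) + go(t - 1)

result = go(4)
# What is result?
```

go(t) = 1 + 2·go(t-1), go(0)=2. Closed form: (2+1)·2^4 - 1 = 47.

Answer: 47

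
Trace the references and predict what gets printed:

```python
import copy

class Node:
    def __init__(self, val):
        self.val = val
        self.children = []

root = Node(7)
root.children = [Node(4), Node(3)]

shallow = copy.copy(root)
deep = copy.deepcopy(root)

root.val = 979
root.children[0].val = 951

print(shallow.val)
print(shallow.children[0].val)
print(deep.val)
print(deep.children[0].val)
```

Key concept: deep copy with custom objects.
Step by step:
`root = Node(7)` → root = Node(val=7, children=[])
`root.children = [Node(4), Node(3)]` → root = Node(val=7, children=[Node(val=4, children=[]), Node(val=3, children=[])])
`shallow = copy.copy(root)` → shallow = Node(val=7, children=[Node(val=4, children=[]), Node(val=3, children=[])])
`deep = copy.deepcopy(root)` → deep = Node(val=7, children=[Node(val=4, children=[]), Node(val=3, children=[])])
`root.val = 979` → root = Node(val=979, children=[Node(val=4, children=[]), Node(val=3, children=[])])
`root.children[0].val = 951` → root = Node(val=979, children=[Node(val=951, children=[]), Node(val=3, children=[])]); shallow = Node(val=7, children=[Node(val=951, children=[]), Node(val=3, children=[])])
`print(shallow.val)` → prints 7
`print(shallow.children[0].val)` → prints 951
`print(deep.val)` → prints 7
`print(deep.children[0].val)` → prints 4

Answer:
7
951
7
4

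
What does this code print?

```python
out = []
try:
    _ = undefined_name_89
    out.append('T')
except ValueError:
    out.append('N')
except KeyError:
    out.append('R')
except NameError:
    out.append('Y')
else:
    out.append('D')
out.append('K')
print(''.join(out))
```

Execution trace: 'Y' (except NameError) → 'K' (after the try/except). Output: YK

Answer: YK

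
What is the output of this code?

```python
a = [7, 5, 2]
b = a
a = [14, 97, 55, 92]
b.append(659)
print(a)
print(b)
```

Key concept: rebinding vs mutation: a is rebound to a new list, b still points at the original.
Step by step:
`a = [7, 5, 2]` → a = [7, 5, 2]
`b = a` → b = [7, 5, 2] (same object as a)
`a = [14, 97, 55, 92]` → a = [14, 97, 55, 92]
`b.append(659)` → b = [7, 5, 2, 659]
`print(a)` → prints [14, 97, 55, 92]
`print(b)` → prints [7, 5, 2, 659]

Answer:
[14, 97, 55, 92]
[7, 5, 2, 659]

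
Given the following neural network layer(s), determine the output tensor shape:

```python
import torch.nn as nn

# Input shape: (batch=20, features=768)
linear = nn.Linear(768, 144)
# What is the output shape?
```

Input: (20, 768) -> Output: (20, 144)

Answer: (20, 144)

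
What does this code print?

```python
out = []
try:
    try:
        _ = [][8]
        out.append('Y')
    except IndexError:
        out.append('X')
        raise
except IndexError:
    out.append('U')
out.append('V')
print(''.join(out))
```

Execution trace: 'X' (except IndexError) → 'U' (outer except IndexError) → 'V' (after the try/except). Output: XUV

Answer: XUV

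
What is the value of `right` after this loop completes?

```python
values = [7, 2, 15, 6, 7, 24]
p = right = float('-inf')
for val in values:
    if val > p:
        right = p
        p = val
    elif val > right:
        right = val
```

Second largest (with repeats) in [7, 2, 15, 6, 7, 24]
`right` takes the values: -inf → 2 → 7 → 15

Answer: 15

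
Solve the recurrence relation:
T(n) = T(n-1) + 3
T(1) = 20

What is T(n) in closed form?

Unrolling: T(n) = T(1) + 3·(n-1) = 20 + 3(n-1) = 3n + 17.

Answer: T(n) = 3n + 17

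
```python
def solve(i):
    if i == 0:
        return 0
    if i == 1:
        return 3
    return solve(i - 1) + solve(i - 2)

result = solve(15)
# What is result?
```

Build up from base cases: solve(0)=0, solve(1)=3, solve(2)=3, solve(3)=6, solve(4)=9, solve(5)=15, solve(6)=24, ..., solve(15)=1830

Answer: 1830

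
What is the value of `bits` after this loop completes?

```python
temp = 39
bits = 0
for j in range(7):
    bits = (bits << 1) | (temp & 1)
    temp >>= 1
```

Reverse lowest 7 bits of 39
`bits` takes the values: 0 → 1 → 3 → 7 → 14 → 28 → 57 → 114

Answer: 114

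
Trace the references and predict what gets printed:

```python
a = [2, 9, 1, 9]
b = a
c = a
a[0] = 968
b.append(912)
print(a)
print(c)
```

Key concept: multiple aliases.
Step by step:
`a = [2, 9, 1, 9]` → a = [2, 9, 1, 9]
`b = a` → b = [2, 9, 1, 9] (same object as a)
`c = a` → c = [2, 9, 1, 9] (same object as a, b)
`a[0] = 968` → a = [968, 9, 1, 9] (same object as b, c); b = [968, 9, 1, 9] (same object as a, c); c = [968, 9, 1, 9] (same object as a, b)
`b.append(912)` → a = [968, 9, 1, 9, 912] (same object as b, c); b = [968, 9, 1, 9, 912] (same object as a, c); c = [968, 9, 1, 9, 912] (same object as a, b)
`print(a)` → prints [968, 9, 1, 9, 912]
`print(c)` → prints [968, 9, 1, 9, 912]

Answer:
[968, 9, 1, 9, 912]
[968, 9, 1, 9, 912]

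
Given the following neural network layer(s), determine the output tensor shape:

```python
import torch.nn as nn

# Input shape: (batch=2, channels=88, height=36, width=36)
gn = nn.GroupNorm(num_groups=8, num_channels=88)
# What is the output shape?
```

Input: (2, 88, 36, 36) -> Output: (2, 88, 36, 36)

Answer: (2, 88, 36, 36)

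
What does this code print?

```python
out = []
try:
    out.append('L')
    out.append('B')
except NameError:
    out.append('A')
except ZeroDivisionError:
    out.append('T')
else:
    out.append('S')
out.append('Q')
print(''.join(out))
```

Execution trace: 'L' (try body) → 'B' (try body, no exception) → 'S' (else) → 'Q' (after the try/except). Output: LBSQ

Answer: LBSQ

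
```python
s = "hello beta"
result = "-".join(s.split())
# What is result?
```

Trace:
`s = "hello beta"` → s = 'hello beta'
`result = "-".join(s.split())` → result = 'hello-beta'
So result = 'hello-beta'

Answer: 'hello-beta'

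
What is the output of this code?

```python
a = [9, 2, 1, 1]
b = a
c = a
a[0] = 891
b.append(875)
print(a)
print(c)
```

Key concept: multiple aliases.
Step by step:
`a = [9, 2, 1, 1]` → a = [9, 2, 1, 1]
`b = a` → b = [9, 2, 1, 1] (same object as a)
`c = a` → c = [9, 2, 1, 1] (same object as a, b)
`a[0] = 891` → a = [891, 2, 1, 1] (same object as b, c); b = [891, 2, 1, 1] (same object as a, c); c = [891, 2, 1, 1] (same object as a, b)
`b.append(875)` → a = [891, 2, 1, 1, 875] (same object as b, c); b = [891, 2, 1, 1, 875] (same object as a, c); c = [891, 2, 1, 1, 875] (same object as a, b)
`print(a)` → prints [891, 2, 1, 1, 875]
`print(c)` → prints [891, 2, 1, 1, 875]

Answer:
[891, 2, 1, 1, 875]
[891, 2, 1, 1, 875]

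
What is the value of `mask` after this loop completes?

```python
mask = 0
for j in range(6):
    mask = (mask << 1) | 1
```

Build 6 consecutive 1-bits: 0b111111
`mask` takes the values: 0 → 1 → 3 → 7 → 15 → 31 → 63

Answer: 63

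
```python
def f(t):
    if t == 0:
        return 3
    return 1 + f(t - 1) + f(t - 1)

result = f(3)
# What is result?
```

f(t) = 1 + 2·f(t-1), f(0)=3. Closed form: (3+1)·2^3 - 1 = 31.

Answer: 31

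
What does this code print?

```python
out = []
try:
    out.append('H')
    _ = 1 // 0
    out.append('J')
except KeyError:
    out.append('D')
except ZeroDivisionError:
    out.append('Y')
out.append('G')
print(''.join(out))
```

Execution trace: 'H' (try body) → 'Y' (except ZeroDivisionError) → 'G' (after the try/except). Output: HYG

Answer: HYG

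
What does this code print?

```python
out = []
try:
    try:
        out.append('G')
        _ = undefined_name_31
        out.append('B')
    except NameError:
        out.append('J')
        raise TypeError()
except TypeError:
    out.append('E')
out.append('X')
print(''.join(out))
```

Execution trace: 'G' (inner try body) → 'J' (inner except NameError) → 'E' (outer except TypeError) → 'X' (after the try/except). Output: GJEX

Answer: GJEX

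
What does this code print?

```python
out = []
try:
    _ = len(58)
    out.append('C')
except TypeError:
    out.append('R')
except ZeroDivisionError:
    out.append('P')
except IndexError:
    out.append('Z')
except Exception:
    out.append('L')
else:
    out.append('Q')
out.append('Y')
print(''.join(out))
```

Execution trace: 'R' (except TypeError) → 'Y' (after the try/except). Output: RY

Answer: RY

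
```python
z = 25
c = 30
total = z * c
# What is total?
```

Trace:
`z = 25` → z = 25
`c = 30` → c = 30
`total = z * c` → total = 750
So total = 750

Answer: 750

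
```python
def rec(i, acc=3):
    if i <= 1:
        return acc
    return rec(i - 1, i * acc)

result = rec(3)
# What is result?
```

Accumulator trace (n, acc): (3, 3) -> (2, 9) -> (1, 18) -> return 18

Answer: 18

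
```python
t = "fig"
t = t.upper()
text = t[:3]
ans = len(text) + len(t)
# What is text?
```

Trace:
`t = "fig"` → t = 'fig'
`t = t.upper()` → t = 'FIG'
`text = t[:3]` → text = 'FIG'
`ans = len(text) + len(t)` → ans = 6
So text = 'FIG'

Answer: 'FIG'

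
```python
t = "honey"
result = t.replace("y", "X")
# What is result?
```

Trace:
`t = "honey"` → t = 'honey'
`result = t.replace("y", "X")` → result = 'honeX'
So result = 'honeX'

Answer: 'honeX'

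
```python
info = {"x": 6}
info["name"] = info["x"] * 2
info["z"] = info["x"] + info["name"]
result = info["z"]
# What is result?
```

Trace:
`info = {"x": 6}` → info = {'x': 6}
`info["name"] = info["x"] * 2` → info = {'x': 6, 'name': 12}
`info["z"] = info["x"] + info["name"]` → info = {'x': 6, 'name': 12, 'z': 18}
`result = info["z"]` → result = 18
So result = 18

Answer: 18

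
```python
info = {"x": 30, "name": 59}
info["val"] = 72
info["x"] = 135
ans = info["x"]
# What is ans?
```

Trace:
`info = {"x": 30, "name": 59}` → info = {'x': 30, 'name': 59}
`info["val"] = 72` → info = {'x': 30, 'name': 59, 'val': 72}
`info["x"] = 135` → info = {'x': 135, 'name': 59, 'val': 72}
`ans = info["x"]` → ans = 135
So ans = 135

Answer: 135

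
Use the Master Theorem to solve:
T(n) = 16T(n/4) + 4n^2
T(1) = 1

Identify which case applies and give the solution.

a=16, b=4, f(n)=4n^2. log_4(16) = 2. Since c=2 = 2, Case 2 applies: T(n) = Θ(n^log_b(a) · log n) = O(n^2 log n).

Answer: O(n^2 log n) - Case 2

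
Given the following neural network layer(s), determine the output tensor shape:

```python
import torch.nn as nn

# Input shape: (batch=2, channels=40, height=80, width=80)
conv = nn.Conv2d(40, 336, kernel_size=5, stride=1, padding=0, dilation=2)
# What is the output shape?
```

Input: (2, 40, 80, 80) -> Output: (2, 336, 72, 72)

Answer: (2, 336, 72, 72)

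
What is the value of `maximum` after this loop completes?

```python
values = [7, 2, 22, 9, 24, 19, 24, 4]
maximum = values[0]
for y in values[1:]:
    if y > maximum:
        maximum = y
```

Maximum of [7, 2, 22, 9, 24, 19, 24, 4]
`maximum` takes the values: 7 → 22 → 24

Answer: 24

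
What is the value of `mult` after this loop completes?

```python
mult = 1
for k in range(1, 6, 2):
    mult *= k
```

Product of 1, 3, 5, ... up to 5
`mult` takes the values: 1 → 3 → 15

Answer: 15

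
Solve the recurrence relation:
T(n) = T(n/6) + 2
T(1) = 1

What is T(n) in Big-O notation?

Each step divides n by 6 and adds 2. After log_6(n) steps we reach T(1)=1. So T(n) = 2·log_6(n) + 1 = O(log n).

Answer: O(log n)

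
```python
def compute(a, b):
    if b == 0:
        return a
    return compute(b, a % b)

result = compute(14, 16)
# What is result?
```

compute(14, 16) -> compute(16, 14) -> compute(14, 2) -> compute(2, 0) -> 2

Answer: 2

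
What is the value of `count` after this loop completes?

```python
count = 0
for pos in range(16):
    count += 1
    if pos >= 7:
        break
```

Loop breaks when pos reaches 7, count is 8
`count` takes the values: 0 → 1 → 2 → 3 → 4 → 5 → 6 → 7 → 8

Answer: 8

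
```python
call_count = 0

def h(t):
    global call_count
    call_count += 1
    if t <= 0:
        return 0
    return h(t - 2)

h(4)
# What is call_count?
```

Linear recursion stepping by 2: 3 calls from t=4 down to ≤0.

Answer: 3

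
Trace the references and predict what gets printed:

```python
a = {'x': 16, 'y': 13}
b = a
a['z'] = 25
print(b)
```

Key concept: dict aliasing.
Step by step:
`a = {'x': 16, 'y': 13}` → a = {'x': 16, 'y': 13}
`b = a` → b = {'x': 16, 'y': 13} (same object as a)
`a['z'] = 25` → a = {'x': 16, 'y': 13, 'z': 25} (same object as b); b = {'x': 16, 'y': 13, 'z': 25} (same object as a)
`print(b)` → prints {'x': 16, 'y': 13, 'z': 25}

Answer: {'x': 16, 'y': 13, 'z': 25}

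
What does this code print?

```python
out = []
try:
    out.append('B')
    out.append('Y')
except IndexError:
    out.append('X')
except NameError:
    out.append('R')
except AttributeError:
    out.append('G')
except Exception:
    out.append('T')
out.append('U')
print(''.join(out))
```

Execution trace: 'B' (try body) → 'Y' (try body, no exception) → 'U' (after the try/except). Output: BYU

Answer: BYU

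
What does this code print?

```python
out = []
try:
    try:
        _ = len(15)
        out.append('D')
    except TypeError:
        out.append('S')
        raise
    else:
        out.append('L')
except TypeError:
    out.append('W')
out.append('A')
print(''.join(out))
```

Execution trace: 'S' (except TypeError) → 'W' (outer except TypeError) → 'A' (after the try/except). Output: SWA

Answer: SWA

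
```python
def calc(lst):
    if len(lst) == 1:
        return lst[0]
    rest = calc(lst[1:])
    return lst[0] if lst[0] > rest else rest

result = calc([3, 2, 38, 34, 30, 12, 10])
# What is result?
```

Recursive max over [3, 2, 38, 34, 30, 12, 10] = 38

Answer: 38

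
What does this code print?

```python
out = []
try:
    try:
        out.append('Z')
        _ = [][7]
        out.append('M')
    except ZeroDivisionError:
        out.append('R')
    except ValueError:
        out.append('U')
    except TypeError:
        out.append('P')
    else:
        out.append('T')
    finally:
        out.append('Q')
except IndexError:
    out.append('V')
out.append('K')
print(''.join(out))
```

Execution trace: 'Z' (try body) → 'Q' (finally) → 'V' (outer except IndexError) → 'K' (after the try/except). Output: ZQVK

Answer: ZQVK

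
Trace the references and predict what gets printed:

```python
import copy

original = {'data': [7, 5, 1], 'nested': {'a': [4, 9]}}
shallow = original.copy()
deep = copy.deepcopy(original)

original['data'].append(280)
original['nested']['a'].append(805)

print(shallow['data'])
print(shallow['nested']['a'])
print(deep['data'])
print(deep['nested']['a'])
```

Key concept: comparing shallow vs deep copy.
Step by step:
`original = {'data': [7, 5, 1], 'nested': {'a': [4, 9]}}` → original = {'data': [7, 5, 1], 'nested': {'a': [4, 9]}}
`shallow = original.copy()` → shallow = {'data': [7, 5, 1], 'nested': {'a': [4, 9]}}
`deep = copy.deepcopy(original)` → deep = {'data': [7, 5, 1], 'nested': {'a': [4, 9]}}
`original['data'].append(280)` → original = {'data': [7, 5, 1, 280], 'nested': {'a': [4, 9]}}; shallow = {'data': [7, 5, 1, 280], 'nested': {'a': [4, 9]}}
`original['nested']['a'].append(805)` → original = {'data': [7, 5, 1, 280], 'nested': {'a': [4, 9, 805]}}; shallow = {'data': [7, 5, 1, 280], 'nested': {'a': [4, 9, 805]}}
`print(shallow['data'])` → prints [7, 5, 1, 280]
`print(shallow['nested']['a'])` → prints [4, 9, 805]
`print(deep['data'])` → prints [7, 5, 1]
`print(deep['nested']['a'])` → prints [4, 9]

Answer:
[7, 5, 1, 280]
[4, 9, 805]
[7, 5, 1]
[4, 9]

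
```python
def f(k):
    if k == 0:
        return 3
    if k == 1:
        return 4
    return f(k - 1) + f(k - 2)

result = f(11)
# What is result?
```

Build up from base cases: f(0)=3, f(1)=4, f(2)=7, f(3)=11, f(4)=18, f(5)=29, f(6)=47, ..., f(11)=521

Answer: 521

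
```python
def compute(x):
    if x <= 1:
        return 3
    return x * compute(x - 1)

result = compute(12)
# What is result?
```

compute(12) = 12 * 11 * 10 * 9 * 8 * 7 * 6 * 5 * 4 * 3 * 2 * 3 = 1437004800

Answer: 1437004800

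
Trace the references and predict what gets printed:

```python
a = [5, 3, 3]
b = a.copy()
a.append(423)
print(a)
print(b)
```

Key concept: list.copy() creates independent copy.
Step by step:
`a = [5, 3, 3]` → a = [5, 3, 3]
`b = a.copy()` → b = [5, 3, 3]
`a.append(423)` → a = [5, 3, 3, 423]
`print(a)` → prints [5, 3, 3, 423]
`print(b)` → prints [5, 3, 3]

Answer:
[5, 3, 3, 423]
[5, 3, 3]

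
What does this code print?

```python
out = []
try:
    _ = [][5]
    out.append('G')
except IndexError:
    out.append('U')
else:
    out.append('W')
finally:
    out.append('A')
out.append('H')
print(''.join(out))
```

Execution trace: 'U' (except IndexError) → 'A' (finally) → 'H' (after the try/except). Output: UAH

Answer: UAH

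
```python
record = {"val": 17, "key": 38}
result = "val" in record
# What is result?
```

Trace:
`record = {"val": 17, "key": 38}` → record = {'val': 17, 'key': 38}
`result = "val" in record` → result = True
So result = True

Answer: True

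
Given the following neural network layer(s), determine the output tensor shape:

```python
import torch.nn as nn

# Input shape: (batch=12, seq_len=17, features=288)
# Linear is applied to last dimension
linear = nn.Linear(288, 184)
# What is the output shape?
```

Input: (12, 17, 288) -> Output: (12, 17, 184)

Answer: (12, 17, 184)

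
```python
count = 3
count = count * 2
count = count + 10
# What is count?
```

Trace:
`count = 3` → count = 3
`count = count * 2` → count = 6
`count = count + 10` → count = 16
So count = 16

Answer: 16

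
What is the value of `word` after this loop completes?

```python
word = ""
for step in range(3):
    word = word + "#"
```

Repeat '#' 3 times
`word` takes the values: "" → "#" → "##" → "###"

Answer: "###"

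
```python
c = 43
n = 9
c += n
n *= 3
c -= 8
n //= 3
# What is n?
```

Trace:
`c = 43` → c = 43
`n = 9` → n = 9
`c += n` → c = 52
`n *= 3` → n = 27
`c -= 8` → c = 44
`n //= 3` → n = 9
So n = 9

Answer: 9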